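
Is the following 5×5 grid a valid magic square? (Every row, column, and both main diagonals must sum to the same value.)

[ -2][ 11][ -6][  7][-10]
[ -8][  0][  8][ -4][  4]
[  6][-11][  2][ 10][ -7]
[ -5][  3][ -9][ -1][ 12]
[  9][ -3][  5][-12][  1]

Yes

Row 1: -2 + 11 + (-6) + 7 + (-10) = 0.
Row 2: -8 + 0 + 8 + (-4) + 4 = 0.
Row 3: 6 + (-11) + 2 + 10 + (-7) = 0.
Row 4: -5 + 3 + (-9) + (-1) + 12 = 0.
Row 5: 9 + (-3) + 5 + (-12) + 1 = 0.
Column 1: -2 + (-8) + 6 + (-5) + 9 = 0.
Column 2: 11 + 0 + (-11) + 3 + (-3) = 0.
Column 3: -6 + 8 + 2 + (-9) + 5 = 0.
Column 4: 7 + (-4) + 10 + (-1) + (-12) = 0.
Column 5: -10 + 4 + (-7) + 12 + 1 = 0.
Main diagonal: -2 + 0 + 2 + (-1) + 1 = 0.
Anti-diagonal: -10 + (-4) + 2 + 3 + 9 = 0.
All lines sum to 0.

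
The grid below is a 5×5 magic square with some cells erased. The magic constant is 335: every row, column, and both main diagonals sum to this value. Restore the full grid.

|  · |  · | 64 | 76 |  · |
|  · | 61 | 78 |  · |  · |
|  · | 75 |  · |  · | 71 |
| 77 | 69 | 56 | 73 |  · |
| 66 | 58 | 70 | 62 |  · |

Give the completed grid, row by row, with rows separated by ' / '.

Using row 4: 77 + 69 + 56 + 73 + ? → (4,5) = 335 − 275 = 60.
Row 5 needs 335; the known cells sum to 256, so (5,5) = 79.
Column 2 must total 335; the given cells sum to 263, so (1,2) = 72.
Column 3 needs 335; the known cells sum to 268, so (3,3) = 67.
Main diagonal must total 335; the given cells sum to 280, so (1,1) = 55.
Row 1 must total 335; the given cells sum to 267, so (1,5) = 68.
Using column 5: 68 + 71 + 60 + 79 + ? → (2,5) = 335 − 278 = 57.
The remaining cell in anti-diagonal is (2,4) = 335 − 270 = 65.
Row 2 needs 335; the known cells sum to 261, so (2,1) = 74.
Column 1: 55 + 74 + 77 + 66 + ? = 335, so (3,1) = 63.
Column 4 needs 335; the known cells sum to 276, so (3,4) = 59.

55 72 64 76 68 / 74 61 78 65 57 / 63 75 67 59 71 / 77 69 56 73 60 / 66 58 70 62 79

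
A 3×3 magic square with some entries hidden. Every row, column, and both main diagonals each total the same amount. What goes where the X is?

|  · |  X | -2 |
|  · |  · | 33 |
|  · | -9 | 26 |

Column 3 is complete and sums to 57; that is the magic constant.
From row 3, 57 − (-9 + 26) gives (3,1) = 40.
The remaining cell in anti-diagonal is (2,2) = 57 − 38 = 19.
Row 2 must total 57; the given cells sum to 52, so (2,1) = 5.
The remaining cell in column 1 is (1,1) = 57 − 45 = 12.
Column 2 must total 57; the given cells sum to 10, so (1,2) = 47.

47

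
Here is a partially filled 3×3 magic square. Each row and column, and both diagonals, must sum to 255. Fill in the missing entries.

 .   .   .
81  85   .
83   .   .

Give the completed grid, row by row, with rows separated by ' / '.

Row 2: 81 + 85 + ? = 255, so (2,3) = 89.
From column 1, 255 − (81 + 83) gives (1,1) = 91.
Main diagonal: 91 + 85 + ? = 255, so (3,3) = 79.
Anti-diagonal: 85 + 83 + ? = 255, so (1,3) = 87.
The remaining cell in row 1 is (1,2) = 255 − 178 = 77.
The remaining cell in row 3 is (3,2) = 255 − 162 = 93.

91 77 87 / 81 85 89 / 83 93 79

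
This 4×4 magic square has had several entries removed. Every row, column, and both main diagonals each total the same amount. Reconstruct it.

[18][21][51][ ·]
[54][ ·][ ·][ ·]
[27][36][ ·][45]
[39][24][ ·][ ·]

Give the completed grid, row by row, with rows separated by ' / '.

Column 1 is already complete: 18 + 54 + 27 + 39 = 138, so that is the magic constant.
The remaining cell in row 1 is (1,4) = 138 − 90 = 48.
From row 3, 138 − (27 + 36 + 45) gives (3,3) = 30.
Using column 2: 21 + 36 + 24 + ? → (2,2) = 138 − 81 = 57.
From main diagonal, 138 − (18 + 57 + 30) gives (4,4) = 33.
Anti-diagonal: 48 + 36 + 39 + ? = 138, so (2,3) = 15.
Row 2 needs 138; the known cells sum to 126, so (2,4) = 12.
From row 4, 138 − (39 + 24 + 33) gives (4,3) = 42.

18 21 51 48 / 54 57 15 12 / 27 36 30 45 / 39 24 42 33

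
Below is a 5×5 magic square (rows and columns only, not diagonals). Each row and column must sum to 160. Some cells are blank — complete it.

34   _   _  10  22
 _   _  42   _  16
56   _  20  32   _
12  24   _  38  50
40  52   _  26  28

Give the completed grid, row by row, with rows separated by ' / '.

34 46 48 10 22 / 18 30 42 54 16 / 56 8 20 32 44 / 12 24 36 38 50 / 40 52 14 26 28

Row 4 must total 160; the given cells sum to 124, so (4,3) = 36.
Row 5: 40 + 52 + 26 + 28 + ? = 160, so (5,3) = 14.
Column 1: 34 + 56 + 12 + 40 + ? = 160, so (2,1) = 18.
Using column 3: 42 + 20 + 36 + 14 + ? → (1,3) = 160 − 112 = 48.
Column 4 must total 160; the given cells sum to 106, so (2,4) = 54.
Using column 5: 22 + 16 + 50 + 28 + ? → (3,5) = 160 − 116 = 44.
Row 1 needs 160; the known cells sum to 114, so (1,2) = 46.
Row 2 needs 160; the known cells sum to 130, so (2,2) = 30.
Using row 3: 56 + 20 + 32 + 44 + ? → (3,2) = 160 − 152 = 8.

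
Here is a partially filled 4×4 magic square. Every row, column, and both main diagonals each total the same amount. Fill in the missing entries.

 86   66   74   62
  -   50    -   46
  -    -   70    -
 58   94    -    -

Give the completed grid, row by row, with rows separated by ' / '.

Row 1 is already complete: 86 + 66 + 74 + 62 = 288, so that is the magic constant.
Column 2 needs 288; the known cells sum to 210, so (3,2) = 78.
Using main diagonal: 86 + 50 + 70 + ? → (4,4) = 288 − 206 = 82.
Using anti-diagonal: 62 + 78 + 58 + ? → (2,3) = 288 − 198 = 90.
The remaining cell in row 2 is (2,1) = 288 − 186 = 102.
Row 4 needs 288; the known cells sum to 234, so (4,3) = 54.
From column 1, 288 − (86 + 102 + 58) gives (3,1) = 42.
Using column 4: 62 + 46 + 82 + ? → (3,4) = 288 − 190 = 98.

86 66 74 62 / 102 50 90 46 / 42 78 70 98 / 58 94 54 82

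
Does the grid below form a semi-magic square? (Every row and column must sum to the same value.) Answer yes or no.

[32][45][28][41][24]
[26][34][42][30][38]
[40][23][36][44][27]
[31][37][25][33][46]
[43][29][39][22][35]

Row 1: 32 + 45 + 28 + 41 + 24 = 170.
Row 2: 26 + 34 + 42 + 30 + 38 = 170.
Row 3: 40 + 23 + 36 + 44 + 27 = 170.
Row 4: 31 + 37 + 25 + 33 + 46 = 172.
Row 5: 43 + 29 + 39 + 22 + 35 = 168.
Column 1: 32 + 26 + 40 + 31 + 43 = 172.
Column 2: 45 + 34 + 23 + 37 + 29 = 168.
Column 3: 28 + 42 + 36 + 25 + 39 = 170.
Column 4: 41 + 30 + 44 + 33 + 22 = 170.
Column 5: 24 + 38 + 27 + 46 + 35 = 170.

No — row 2 sums to 170 but column 1 sums to 172.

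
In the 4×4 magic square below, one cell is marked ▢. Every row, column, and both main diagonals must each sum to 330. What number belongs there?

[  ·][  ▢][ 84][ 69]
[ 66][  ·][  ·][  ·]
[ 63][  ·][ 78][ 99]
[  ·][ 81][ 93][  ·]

72

Row 3: 63 + 78 + 99 + ? = 330, so (3,2) = 90.
Using column 3: 84 + 78 + 93 + ? → (2,3) = 330 − 255 = 75.
From anti-diagonal, 330 − (69 + 75 + 90) gives (4,1) = 96.
Row 4 must total 330; the given cells sum to 270, so (4,4) = 60.
From column 1, 330 − (66 + 63 + 96) gives (1,1) = 105.
From column 4, 330 − (69 + 99 + 60) gives (2,4) = 102.
From main diagonal, 330 − (105 + 78 + 60) gives (2,2) = 87.
The remaining cell in row 1 is (1,2) = 330 − 258 = 72.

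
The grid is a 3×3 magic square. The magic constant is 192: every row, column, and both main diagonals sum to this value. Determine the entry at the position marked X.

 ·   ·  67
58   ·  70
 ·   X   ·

76

Row 2 needs 192; the known cells sum to 128, so (2,2) = 64.
Using column 3: 67 + 70 + ? → (3,3) = 192 − 137 = 55.
The remaining cell in main diagonal is (1,1) = 192 − 119 = 73.
Anti-diagonal: 67 + 64 + ? = 192, so (3,1) = 61.
Using row 1: 73 + 67 + ? → (1,2) = 192 − 140 = 52.
Row 3 must total 192; the given cells sum to 116, so (3,2) = 76.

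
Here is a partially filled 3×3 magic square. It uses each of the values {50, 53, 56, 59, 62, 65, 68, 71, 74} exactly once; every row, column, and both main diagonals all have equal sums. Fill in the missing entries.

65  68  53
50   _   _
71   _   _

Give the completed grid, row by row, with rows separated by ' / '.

The 9 entries sum to 558, so each line sums to 558/3 = 186.
From anti-diagonal, 186 − (53 + 71) gives (2,2) = 62.
Row 2: 50 + 62 + ? = 186, so (2,3) = 74.
Column 2 needs 186; the known cells sum to 130, so (3,2) = 56.
From column 3, 186 − (53 + 74) gives (3,3) = 59.

65 68 53 / 50 62 74 / 71 56 59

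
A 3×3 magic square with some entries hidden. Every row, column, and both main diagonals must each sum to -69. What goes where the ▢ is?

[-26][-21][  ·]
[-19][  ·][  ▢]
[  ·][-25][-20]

-27

The remaining cell in row 1 is (1,3) = -69 − (-47) = -22.
From row 3, -69 − (-25 + (-20)) gives (3,1) = -24.
From column 2, -69 − (-21 + (-25)) gives (2,2) = -23.
From column 3, -69 − (-22 + (-20)) gives (2,3) = -27.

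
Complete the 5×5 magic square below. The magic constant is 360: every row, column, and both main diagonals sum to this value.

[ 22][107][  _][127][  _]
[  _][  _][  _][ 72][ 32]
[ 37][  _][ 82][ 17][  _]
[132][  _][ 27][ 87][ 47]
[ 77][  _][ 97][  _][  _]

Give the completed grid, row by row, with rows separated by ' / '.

Row 4: 132 + 27 + 87 + 47 + ? = 360, so (4,2) = 67.
Using column 1: 22 + 37 + 132 + 77 + ? → (2,1) = 360 − 268 = 92.
The remaining cell in column 4 is (5,4) = 360 − 303 = 57.
From anti-diagonal, 360 − (72 + 82 + 67 + 77) gives (1,5) = 62.
The remaining cell in row 1 is (1,3) = 360 − 318 = 42.
From column 3, 360 − (42 + 82 + 27 + 97) gives (2,3) = 112.
From row 2, 360 − (92 + 112 + 72 + 32) gives (2,2) = 52.
Main diagonal must total 360; the given cells sum to 243, so (5,5) = 117.
Row 5 needs 360; the known cells sum to 348, so (5,2) = 12.
Column 2: 107 + 52 + 67 + 12 + ? = 360, so (3,2) = 122.
Using column 5: 62 + 32 + 47 + 117 + ? → (3,5) = 360 − 258 = 102.

22 107 42 127 62 / 92 52 112 72 32 / 37 122 82 17 102 / 132 67 27 87 47 / 77 12 97 57 117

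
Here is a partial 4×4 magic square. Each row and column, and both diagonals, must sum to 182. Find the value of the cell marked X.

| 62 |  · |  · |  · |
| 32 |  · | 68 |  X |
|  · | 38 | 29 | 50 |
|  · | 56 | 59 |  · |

Row 3 must total 182; the given cells sum to 117, so (3,1) = 65.
Column 1: 62 + 32 + 65 + ? = 182, so (4,1) = 23.
From column 3, 182 − (68 + 29 + 59) gives (1,3) = 26.
From anti-diagonal, 182 − (68 + 38 + 23) gives (1,4) = 53.
Using row 1: 62 + 26 + 53 + ? → (1,2) = 182 − 141 = 41.
The remaining cell in row 4 is (4,4) = 182 − 138 = 44.
Column 2: 41 + 38 + 56 + ? = 182, so (2,2) = 47.
The remaining cell in column 4 is (2,4) = 182 − 147 = 35.

35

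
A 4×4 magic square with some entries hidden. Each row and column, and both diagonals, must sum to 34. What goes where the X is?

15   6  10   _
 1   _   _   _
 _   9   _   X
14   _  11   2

16

Row 1: 15 + 6 + 10 + ? = 34, so (1,4) = 3.
Row 4: 14 + 11 + 2 + ? = 34, so (4,2) = 7.
Using column 1: 15 + 1 + 14 + ? → (3,1) = 34 − 30 = 4.
Column 2: 6 + 9 + 7 + ? = 34, so (2,2) = 12.
Main diagonal: 15 + 12 + 2 + ? = 34, so (3,3) = 5.
The remaining cell in anti-diagonal is (2,3) = 34 − 26 = 8.
Using row 2: 1 + 12 + 8 + ? → (2,4) = 34 − 21 = 13.
Row 3 must total 34; the given cells sum to 18, so (3,4) = 16.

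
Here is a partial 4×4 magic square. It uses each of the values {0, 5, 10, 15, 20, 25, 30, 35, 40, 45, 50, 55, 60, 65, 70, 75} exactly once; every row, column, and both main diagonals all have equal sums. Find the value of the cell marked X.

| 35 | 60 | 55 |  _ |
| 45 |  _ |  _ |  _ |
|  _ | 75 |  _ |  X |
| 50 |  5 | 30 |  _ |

The 16 entries sum to 600, so each line sums to 600/4 = 150.
Row 1: 35 + 60 + 55 + ? = 150, so (1,4) = 0.
The remaining cell in row 4 is (4,4) = 150 − 85 = 65.
Using column 1: 35 + 45 + 50 + ? → (3,1) = 150 − 130 = 20.
From column 2, 150 − (60 + 75 + 5) gives (2,2) = 10.
Main diagonal must total 150; the given cells sum to 110, so (3,3) = 40.
The remaining cell in anti-diagonal is (2,3) = 150 − 125 = 25.
Row 2 must total 150; the given cells sum to 80, so (2,4) = 70.
From row 3, 150 − (20 + 75 + 40) gives (3,4) = 15.

15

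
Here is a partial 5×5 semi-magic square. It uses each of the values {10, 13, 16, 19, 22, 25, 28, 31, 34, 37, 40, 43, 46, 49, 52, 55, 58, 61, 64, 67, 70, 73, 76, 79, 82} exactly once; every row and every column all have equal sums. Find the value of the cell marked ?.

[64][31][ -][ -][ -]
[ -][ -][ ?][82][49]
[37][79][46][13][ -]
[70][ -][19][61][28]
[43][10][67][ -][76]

25

The 25 entries sum to 1150, so each line sums to 1150/5 = 230.
Using row 3: 37 + 79 + 46 + 13 + ? → (3,5) = 230 − 175 = 55.
Using row 4: 70 + 19 + 61 + 28 + ? → (4,2) = 230 − 178 = 52.
Row 5 must total 230; the given cells sum to 196, so (5,4) = 34.
Column 1: 64 + 37 + 70 + 43 + ? = 230, so (2,1) = 16.
Column 2 must total 230; the given cells sum to 172, so (2,2) = 58.
Column 4 must total 230; the given cells sum to 190, so (1,4) = 40.
From column 5, 230 − (49 + 55 + 28 + 76) gives (1,5) = 22.
From row 1, 230 − (64 + 31 + 40 + 22) gives (1,3) = 73.
Row 2 must total 230; the given cells sum to 205, so (2,3) = 25.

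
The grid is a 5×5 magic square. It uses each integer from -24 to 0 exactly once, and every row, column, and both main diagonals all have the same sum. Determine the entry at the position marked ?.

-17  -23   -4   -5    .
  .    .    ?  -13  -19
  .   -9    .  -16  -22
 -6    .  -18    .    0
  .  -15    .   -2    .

-7

The entries are -24 through 0, which sum to -300, so each line sums to -300/5 = -60.
The remaining cell in row 1 is (1,5) = -60 − (-49) = -11.
Column 4 must total -60; the given cells sum to -36, so (4,4) = -24.
Column 5 must total -60; the given cells sum to -52, so (5,5) = -8.
From row 4, -60 − (-6 + (-18) + (-24) + 0) gives (4,2) = -12.
From column 2, -60 − (-23 + (-9) + (-12) + (-15)) gives (2,2) = -1.
The remaining cell in main diagonal is (3,3) = -60 − (-50) = -10.
The remaining cell in anti-diagonal is (5,1) = -60 − (-46) = -14.
From row 3, -60 − (-9 + (-10) + (-16) + (-22)) gives (3,1) = -3.
From row 5, -60 − (-14 + (-15) + (-2) + (-8)) gives (5,3) = -21.
From column 1, -60 − (-17 + (-3) + (-6) + (-14)) gives (2,1) = -20.
Column 3 needs -60; the known cells sum to -53, so (2,3) = -7.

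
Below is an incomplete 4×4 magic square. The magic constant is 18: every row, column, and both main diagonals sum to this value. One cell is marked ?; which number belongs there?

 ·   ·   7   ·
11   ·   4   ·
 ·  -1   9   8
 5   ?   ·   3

12

The remaining cell in row 3 is (3,1) = 18 − 16 = 2.
The remaining cell in column 1 is (1,1) = 18 − 18 = 0.
Column 3 needs 18; the known cells sum to 20, so (4,3) = -2.
The remaining cell in main diagonal is (2,2) = 18 − 12 = 6.
Using anti-diagonal: 4 + (-1) + 5 + ? → (1,4) = 18 − 8 = 10.
Row 1 needs 18; the known cells sum to 17, so (1,2) = 1.
Row 2 must total 18; the given cells sum to 21, so (2,4) = -3.
From row 4, 18 − (5 + (-2) + 3) gives (4,2) = 12.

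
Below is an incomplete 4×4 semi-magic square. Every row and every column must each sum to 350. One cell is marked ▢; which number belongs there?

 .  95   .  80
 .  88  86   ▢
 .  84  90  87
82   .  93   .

From row 3, 350 − (84 + 90 + 87) gives (3,1) = 89.
From column 2, 350 − (95 + 88 + 84) gives (4,2) = 83.
Using column 3: 86 + 90 + 93 + ? → (1,3) = 350 − 269 = 81.
Row 1 needs 350; the known cells sum to 256, so (1,1) = 94.
Row 4 needs 350; the known cells sum to 258, so (4,4) = 92.
Column 1 must total 350; the given cells sum to 265, so (2,1) = 85.
Column 4: 80 + 87 + 92 + ? = 350, so (2,4) = 91.

91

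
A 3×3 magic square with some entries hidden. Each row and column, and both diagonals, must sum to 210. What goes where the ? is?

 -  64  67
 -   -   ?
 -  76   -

Row 1 needs 210; the known cells sum to 131, so (1,1) = 79.
Column 2 needs 210; the known cells sum to 140, so (2,2) = 70.
The remaining cell in main diagonal is (3,3) = 210 − 149 = 61.
Anti-diagonal needs 210; the known cells sum to 137, so (3,1) = 73.
The remaining cell in column 1 is (2,1) = 210 − 152 = 58.
Column 3 must total 210; the given cells sum to 128, so (2,3) = 82.

82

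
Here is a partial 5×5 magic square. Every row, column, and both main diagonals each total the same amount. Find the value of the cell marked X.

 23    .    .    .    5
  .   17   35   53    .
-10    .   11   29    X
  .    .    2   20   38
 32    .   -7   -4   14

47

Main diagonal is complete and sums to 85; that is the magic constant.
From row 5, 85 − (32 + (-7) + (-4) + 14) gives (5,2) = 50.
Column 3 needs 85; the known cells sum to 41, so (1,3) = 44.
Column 4 needs 85; the known cells sum to 98, so (1,4) = -13.
Anti-diagonal must total 85; the given cells sum to 101, so (4,2) = -16.
Row 1: 23 + 44 + (-13) + 5 + ? = 85, so (1,2) = 26.
From row 4, 85 − (-16 + 2 + 20 + 38) gives (4,1) = 41.
The remaining cell in column 1 is (2,1) = 85 − 86 = -1.
Column 2 needs 85; the known cells sum to 77, so (3,2) = 8.
Row 2: -1 + 17 + 35 + 53 + ? = 85, so (2,5) = -19.
The remaining cell in row 3 is (3,5) = 85 − 38 = 47.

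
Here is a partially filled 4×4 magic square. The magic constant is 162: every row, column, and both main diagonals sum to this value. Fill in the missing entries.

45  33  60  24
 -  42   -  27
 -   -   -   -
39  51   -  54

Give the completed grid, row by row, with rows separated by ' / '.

45 33 60 24 / 30 42 63 27 / 48 36 21 57 / 39 51 18 54

Using row 4: 39 + 51 + 54 + ? → (4,3) = 162 − 144 = 18.
From column 2, 162 − (33 + 42 + 51) gives (3,2) = 36.
The remaining cell in column 4 is (3,4) = 162 − 105 = 57.
Using main diagonal: 45 + 42 + 54 + ? → (3,3) = 162 − 141 = 21.
Anti-diagonal must total 162; the given cells sum to 99, so (2,3) = 63.
Row 2 needs 162; the known cells sum to 132, so (2,1) = 30.
The remaining cell in row 3 is (3,1) = 162 − 114 = 48.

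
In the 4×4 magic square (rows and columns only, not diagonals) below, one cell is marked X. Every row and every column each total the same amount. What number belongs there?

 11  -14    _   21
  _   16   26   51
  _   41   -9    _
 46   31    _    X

Column 2 is complete and sums to 74; that is the magic constant.
Using row 1: 11 + (-14) + 21 + ? → (1,3) = 74 − 18 = 56.
The remaining cell in row 2 is (2,1) = 74 − 93 = -19.
Column 1 needs 74; the known cells sum to 38, so (3,1) = 36.
Column 3 needs 74; the known cells sum to 73, so (4,3) = 1.
From row 3, 74 − (36 + 41 + (-9)) gives (3,4) = 6.
Row 4 needs 74; the known cells sum to 78, so (4,4) = -4.

-4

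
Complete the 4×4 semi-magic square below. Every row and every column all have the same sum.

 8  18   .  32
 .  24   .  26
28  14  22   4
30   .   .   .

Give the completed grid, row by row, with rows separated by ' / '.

8 18 10 32 / 2 24 16 26 / 28 14 22 4 / 30 12 20 6

Row 3 is already complete: 28 + 14 + 22 + 4 = 68, so that is the magic constant.
From row 1, 68 − (8 + 18 + 32) gives (1,3) = 10.
Column 1 needs 68; the known cells sum to 66, so (2,1) = 2.
The remaining cell in column 2 is (4,2) = 68 − 56 = 12.
From column 4, 68 − (32 + 26 + 4) gives (4,4) = 6.
From row 2, 68 − (2 + 24 + 26) gives (2,3) = 16.
From row 4, 68 − (30 + 12 + 6) gives (4,3) = 20.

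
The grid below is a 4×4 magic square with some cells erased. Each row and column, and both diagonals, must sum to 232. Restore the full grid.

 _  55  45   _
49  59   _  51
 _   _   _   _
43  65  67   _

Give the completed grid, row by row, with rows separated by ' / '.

69 55 45 63 / 49 59 73 51 / 71 53 47 61 / 43 65 67 57

Row 2 must total 232; the given cells sum to 159, so (2,3) = 73.
Using row 4: 43 + 65 + 67 + ? → (4,4) = 232 − 175 = 57.
From column 2, 232 − (55 + 59 + 65) gives (3,2) = 53.
From column 3, 232 − (45 + 73 + 67) gives (3,3) = 47.
Main diagonal needs 232; the known cells sum to 163, so (1,1) = 69.
From anti-diagonal, 232 − (73 + 53 + 43) gives (1,4) = 63.
Column 1 must total 232; the given cells sum to 161, so (3,1) = 71.
Column 4 needs 232; the known cells sum to 171, so (3,4) = 61.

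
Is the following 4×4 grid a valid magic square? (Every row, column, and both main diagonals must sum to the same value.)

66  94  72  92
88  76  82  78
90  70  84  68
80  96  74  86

Row 1: 66 + 94 + 72 + 92 = 324.
Row 2: 88 + 76 + 82 + 78 = 324.
Row 3: 90 + 70 + 84 + 68 = 312.
Row 4: 80 + 96 + 74 + 86 = 336.
Column 1: 66 + 88 + 90 + 80 = 324.
Column 2: 94 + 76 + 70 + 96 = 336.
Column 3: 72 + 82 + 84 + 74 = 312.
Column 4: 92 + 78 + 68 + 86 = 324.
Main diagonal: 66 + 76 + 84 + 86 = 312.
Anti-diagonal: 92 + 82 + 70 + 80 = 324.

No — row 4 sums to 336 but column 3 sums to 312.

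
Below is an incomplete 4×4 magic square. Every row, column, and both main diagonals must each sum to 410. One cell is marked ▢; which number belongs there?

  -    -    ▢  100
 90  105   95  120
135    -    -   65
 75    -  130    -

115

The remaining cell in column 1 is (1,1) = 410 − 300 = 110.
From column 4, 410 − (100 + 120 + 65) gives (4,4) = 125.
Using main diagonal: 110 + 105 + 125 + ? → (3,3) = 410 − 340 = 70.
Using anti-diagonal: 100 + 95 + 75 + ? → (3,2) = 410 − 270 = 140.
Row 4: 75 + 130 + 125 + ? = 410, so (4,2) = 80.
The remaining cell in column 2 is (1,2) = 410 − 325 = 85.
Column 3 must total 410; the given cells sum to 295, so (1,3) = 115.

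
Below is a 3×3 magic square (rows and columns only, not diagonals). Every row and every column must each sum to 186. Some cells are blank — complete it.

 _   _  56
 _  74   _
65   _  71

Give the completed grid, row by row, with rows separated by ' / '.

68 62 56 / 53 74 59 / 65 50 71

Using row 3: 65 + 71 + ? → (3,2) = 186 − 136 = 50.
Column 2: 74 + 50 + ? = 186, so (1,2) = 62.
Using column 3: 56 + 71 + ? → (2,3) = 186 − 127 = 59.
Using row 1: 62 + 56 + ? → (1,1) = 186 − 118 = 68.
Using row 2: 74 + 59 + ? → (2,1) = 186 − 133 = 53.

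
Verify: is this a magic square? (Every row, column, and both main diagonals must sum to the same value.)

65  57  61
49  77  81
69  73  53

No — main diagonal sums to 195 but column 1 sums to 183.

Row 1: 65 + 57 + 61 = 183.
Row 2: 49 + 77 + 81 = 207.
Row 3: 69 + 73 + 53 = 195.
Column 1: 65 + 49 + 69 = 183.
Column 2: 57 + 77 + 73 = 207.
Column 3: 61 + 81 + 53 = 195.
Main diagonal: 65 + 77 + 53 = 195.
Anti-diagonal: 61 + 77 + 69 = 207.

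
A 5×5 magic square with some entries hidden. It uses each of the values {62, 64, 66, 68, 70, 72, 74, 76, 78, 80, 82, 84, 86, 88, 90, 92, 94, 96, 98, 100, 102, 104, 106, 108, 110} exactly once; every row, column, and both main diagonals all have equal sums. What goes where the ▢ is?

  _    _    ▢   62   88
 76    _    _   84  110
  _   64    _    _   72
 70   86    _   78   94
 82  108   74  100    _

96

The 25 entries sum to 2150, so each line sums to 2150/5 = 430.
The remaining cell in row 4 is (4,3) = 430 − 328 = 102.
Row 5: 82 + 108 + 74 + 100 + ? = 430, so (5,5) = 66.
The remaining cell in column 4 is (3,4) = 430 − 324 = 106.
Anti-diagonal must total 430; the given cells sum to 340, so (3,3) = 90.
The remaining cell in row 3 is (3,1) = 430 − 332 = 98.
The remaining cell in column 1 is (1,1) = 430 − 326 = 104.
Main diagonal: 104 + 90 + 78 + 66 + ? = 430, so (2,2) = 92.
Row 2 must total 430; the given cells sum to 362, so (2,3) = 68.
Column 2 needs 430; the known cells sum to 350, so (1,2) = 80.
Column 3: 68 + 90 + 102 + 74 + ? = 430, so (1,3) = 96.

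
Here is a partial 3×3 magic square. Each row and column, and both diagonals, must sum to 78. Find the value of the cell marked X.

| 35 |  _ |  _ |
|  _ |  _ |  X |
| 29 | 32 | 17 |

From column 1, 78 − (35 + 29) gives (2,1) = 14.
Main diagonal: 35 + 17 + ? = 78, so (2,2) = 26.
From anti-diagonal, 78 − (26 + 29) gives (1,3) = 23.
Row 1 needs 78; the known cells sum to 58, so (1,2) = 20.
Row 2 must total 78; the given cells sum to 40, so (2,3) = 38.

38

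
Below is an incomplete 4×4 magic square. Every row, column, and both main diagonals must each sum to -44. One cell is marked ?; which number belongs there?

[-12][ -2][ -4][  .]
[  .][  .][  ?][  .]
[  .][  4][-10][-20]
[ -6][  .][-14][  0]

The remaining cell in row 1 is (1,4) = -44 − (-18) = -26.
From row 3, -44 − (4 + (-10) + (-20)) gives (3,1) = -18.
Row 4 must total -44; the given cells sum to -20, so (4,2) = -24.
From column 1, -44 − (-12 + (-18) + (-6)) gives (2,1) = -8.
Column 2: -2 + 4 + (-24) + ? = -44, so (2,2) = -22.
From column 3, -44 − (-4 + (-10) + (-14)) gives (2,3) = -16.

-16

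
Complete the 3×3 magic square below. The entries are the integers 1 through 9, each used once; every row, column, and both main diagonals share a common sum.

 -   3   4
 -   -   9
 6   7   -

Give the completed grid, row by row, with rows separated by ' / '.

8 3 4 / 1 5 9 / 6 7 2

The entries are 1 through 9, which sum to 45, so each line sums to 45/3 = 15.
Row 1 needs 15; the known cells sum to 7, so (1,1) = 8.
Row 3 needs 15; the known cells sum to 13, so (3,3) = 2.
From column 1, 15 − (8 + 6) gives (2,1) = 1.
Using column 2: 3 + 7 + ? → (2,2) = 15 − 10 = 5.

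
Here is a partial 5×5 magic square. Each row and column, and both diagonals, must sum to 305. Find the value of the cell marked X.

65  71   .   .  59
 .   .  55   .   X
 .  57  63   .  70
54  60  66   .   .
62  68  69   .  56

67

Row 5 must total 305; the given cells sum to 255, so (5,4) = 50.
Column 2: 71 + 57 + 60 + 68 + ? = 305, so (2,2) = 49.
Column 3 must total 305; the given cells sum to 253, so (1,3) = 52.
Main diagonal needs 305; the known cells sum to 233, so (4,4) = 72.
Anti-diagonal needs 305; the known cells sum to 244, so (2,4) = 61.
Row 1: 65 + 71 + 52 + 59 + ? = 305, so (1,4) = 58.
The remaining cell in row 4 is (4,5) = 305 − 252 = 53.
Column 4 must total 305; the given cells sum to 241, so (3,4) = 64.
The remaining cell in column 5 is (2,5) = 305 − 238 = 67.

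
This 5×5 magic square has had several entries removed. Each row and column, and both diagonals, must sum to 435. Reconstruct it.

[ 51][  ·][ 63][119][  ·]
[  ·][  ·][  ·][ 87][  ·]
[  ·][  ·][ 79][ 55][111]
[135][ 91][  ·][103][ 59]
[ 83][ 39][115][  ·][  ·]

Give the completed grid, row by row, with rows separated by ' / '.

51 107 63 119 95 / 99 75 131 87 43 / 67 123 79 55 111 / 135 91 47 103 59 / 83 39 115 71 127

From row 4, 435 − (135 + 91 + 103 + 59) gives (4,3) = 47.
The remaining cell in column 3 is (2,3) = 435 − 304 = 131.
From column 4, 435 − (119 + 87 + 55 + 103) gives (5,4) = 71.
Anti-diagonal needs 435; the known cells sum to 340, so (1,5) = 95.
Row 1 must total 435; the given cells sum to 328, so (1,2) = 107.
From row 5, 435 − (83 + 39 + 115 + 71) gives (5,5) = 127.
From column 5, 435 − (95 + 111 + 59 + 127) gives (2,5) = 43.
The remaining cell in main diagonal is (2,2) = 435 − 360 = 75.
From row 2, 435 − (75 + 131 + 87 + 43) gives (2,1) = 99.
Column 1: 51 + 99 + 135 + 83 + ? = 435, so (3,1) = 67.
The remaining cell in column 2 is (3,2) = 435 − 312 = 123.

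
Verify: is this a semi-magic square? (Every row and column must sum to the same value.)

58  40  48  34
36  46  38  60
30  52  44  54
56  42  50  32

Yes

Row 1: 58 + 40 + 48 + 34 = 180.
Row 2: 36 + 46 + 38 + 60 = 180.
Row 3: 30 + 52 + 44 + 54 = 180.
Row 4: 56 + 42 + 50 + 32 = 180.
Column 1: 58 + 36 + 30 + 56 = 180.
Column 2: 40 + 46 + 52 + 42 = 180.
Column 3: 48 + 38 + 44 + 50 = 180.
Column 4: 34 + 60 + 54 + 32 = 180.
All lines sum to 180.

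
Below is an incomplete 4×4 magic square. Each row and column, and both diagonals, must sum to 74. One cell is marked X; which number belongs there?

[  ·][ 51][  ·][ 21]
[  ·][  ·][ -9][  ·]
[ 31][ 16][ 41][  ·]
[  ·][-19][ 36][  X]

Row 3: 31 + 16 + 41 + ? = 74, so (3,4) = -14.
Column 2 must total 74; the given cells sum to 48, so (2,2) = 26.
Using column 3: -9 + 41 + 36 + ? → (1,3) = 74 − 68 = 6.
Anti-diagonal needs 74; the known cells sum to 28, so (4,1) = 46.
Row 1 must total 74; the given cells sum to 78, so (1,1) = -4.
Using row 4: 46 + (-19) + 36 + ? → (4,4) = 74 − 63 = 11.

11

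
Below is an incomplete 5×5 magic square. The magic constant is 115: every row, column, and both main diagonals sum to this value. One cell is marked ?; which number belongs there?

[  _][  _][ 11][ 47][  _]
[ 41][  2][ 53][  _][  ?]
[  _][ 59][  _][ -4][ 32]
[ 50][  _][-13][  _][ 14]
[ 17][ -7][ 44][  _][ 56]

-10

From row 5, 115 − (17 + (-7) + 44 + 56) gives (5,4) = 5.
Column 3 needs 115; the known cells sum to 95, so (3,3) = 20.
Row 3 must total 115; the given cells sum to 107, so (3,1) = 8.
The remaining cell in column 1 is (1,1) = 115 − 116 = -1.
Main diagonal: -1 + 2 + 20 + 56 + ? = 115, so (4,4) = 38.
From row 4, 115 − (50 + (-13) + 38 + 14) gives (4,2) = 26.
Using column 2: 2 + 59 + 26 + (-7) + ? → (1,2) = 115 − 80 = 35.
Column 4 must total 115; the given cells sum to 86, so (2,4) = 29.
The remaining cell in anti-diagonal is (1,5) = 115 − 92 = 23.
The remaining cell in row 2 is (2,5) = 115 − 125 = -10.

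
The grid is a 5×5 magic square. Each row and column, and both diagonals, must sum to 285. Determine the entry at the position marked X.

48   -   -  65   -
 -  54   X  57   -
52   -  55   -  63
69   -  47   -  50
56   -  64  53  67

68

Using row 5: 56 + 64 + 53 + 67 + ? → (5,2) = 285 − 240 = 45.
Column 1: 48 + 52 + 69 + 56 + ? = 285, so (2,1) = 60.
Main diagonal: 48 + 54 + 55 + 67 + ? = 285, so (4,4) = 61.
Row 4 needs 285; the known cells sum to 227, so (4,2) = 58.
From column 4, 285 − (65 + 57 + 61 + 53) gives (3,4) = 49.
Anti-diagonal: 57 + 55 + 58 + 56 + ? = 285, so (1,5) = 59.
The remaining cell in row 3 is (3,2) = 285 − 219 = 66.
Column 2 needs 285; the known cells sum to 223, so (1,2) = 62.
From column 5, 285 − (59 + 63 + 50 + 67) gives (2,5) = 46.
Row 1 must total 285; the given cells sum to 234, so (1,3) = 51.
The remaining cell in row 2 is (2,3) = 285 − 217 = 68.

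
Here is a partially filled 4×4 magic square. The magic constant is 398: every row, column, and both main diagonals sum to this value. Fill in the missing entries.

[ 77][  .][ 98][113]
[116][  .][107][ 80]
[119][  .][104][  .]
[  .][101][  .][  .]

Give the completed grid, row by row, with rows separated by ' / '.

77 110 98 113 / 116 95 107 80 / 119 92 104 83 / 86 101 89 122

The remaining cell in row 1 is (1,2) = 398 − 288 = 110.
The remaining cell in row 2 is (2,2) = 398 − 303 = 95.
Column 1 needs 398; the known cells sum to 312, so (4,1) = 86.
Column 2 needs 398; the known cells sum to 306, so (3,2) = 92.
Column 3: 98 + 107 + 104 + ? = 398, so (4,3) = 89.
From main diagonal, 398 − (77 + 95 + 104) gives (4,4) = 122.
Row 3 needs 398; the known cells sum to 315, so (3,4) = 83.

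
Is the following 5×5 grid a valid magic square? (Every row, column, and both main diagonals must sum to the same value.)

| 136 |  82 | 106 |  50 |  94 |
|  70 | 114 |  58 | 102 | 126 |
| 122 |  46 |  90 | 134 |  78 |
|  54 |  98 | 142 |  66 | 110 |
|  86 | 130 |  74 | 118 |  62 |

Row 1: 136 + 82 + 106 + 50 + 94 = 468.
Row 2: 70 + 114 + 58 + 102 + 126 = 470.
Row 3: 122 + 46 + 90 + 134 + 78 = 470.
Row 4: 54 + 98 + 142 + 66 + 110 = 470.
Row 5: 86 + 130 + 74 + 118 + 62 = 470.
Column 1: 136 + 70 + 122 + 54 + 86 = 468.
Column 2: 82 + 114 + 46 + 98 + 130 = 470.
Column 3: 106 + 58 + 90 + 142 + 74 = 470.
Column 4: 50 + 102 + 134 + 66 + 118 = 470.
Column 5: 94 + 126 + 78 + 110 + 62 = 470.
Main diagonal: 136 + 114 + 90 + 66 + 62 = 468.
Anti-diagonal: 94 + 102 + 90 + 98 + 86 = 470.

No — main diagonal sums to 468 but column 3 sums to 470.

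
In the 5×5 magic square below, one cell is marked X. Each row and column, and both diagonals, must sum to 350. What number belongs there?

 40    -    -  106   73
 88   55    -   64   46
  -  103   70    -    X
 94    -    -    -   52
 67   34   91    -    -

79

From row 2, 350 − (88 + 55 + 64 + 46) gives (2,3) = 97.
The remaining cell in column 1 is (3,1) = 350 − 289 = 61.
Anti-diagonal needs 350; the known cells sum to 274, so (4,2) = 76.
From column 2, 350 − (55 + 103 + 76 + 34) gives (1,2) = 82.
Row 1 needs 350; the known cells sum to 301, so (1,3) = 49.
Using column 3: 49 + 97 + 70 + 91 + ? → (4,3) = 350 − 307 = 43.
Row 4 needs 350; the known cells sum to 265, so (4,4) = 85.
Main diagonal must total 350; the given cells sum to 250, so (5,5) = 100.
Row 5: 67 + 34 + 91 + 100 + ? = 350, so (5,4) = 58.
Using column 4: 106 + 64 + 85 + 58 + ? → (3,4) = 350 − 313 = 37.
Using column 5: 73 + 46 + 52 + 100 + ? → (3,5) = 350 − 271 = 79.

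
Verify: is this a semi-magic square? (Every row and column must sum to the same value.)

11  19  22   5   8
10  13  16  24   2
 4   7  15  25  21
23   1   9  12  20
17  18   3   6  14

Row 1: 11 + 19 + 22 + 5 + 8 = 65.
Row 2: 10 + 13 + 16 + 24 + 2 = 65.
Row 3: 4 + 7 + 15 + 25 + 21 = 72.
Row 4: 23 + 1 + 9 + 12 + 20 = 65.
Row 5: 17 + 18 + 3 + 6 + 14 = 58.
Column 1: 11 + 10 + 4 + 23 + 17 = 65.
Column 2: 19 + 13 + 7 + 1 + 18 = 58.
Column 3: 22 + 16 + 15 + 9 + 3 = 65.
Column 4: 5 + 24 + 25 + 12 + 6 = 72.
Column 5: 8 + 2 + 21 + 20 + 14 = 65.

No — row 3 sums to 72 but row 4 sums to 65.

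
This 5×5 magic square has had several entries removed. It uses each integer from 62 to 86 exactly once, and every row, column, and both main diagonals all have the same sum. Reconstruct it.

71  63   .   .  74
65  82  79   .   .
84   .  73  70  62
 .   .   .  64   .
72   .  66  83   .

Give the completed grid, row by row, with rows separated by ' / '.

71 63 85 77 74 / 65 82 79 76 68 / 84 81 73 70 62 / 78 75 67 64 86 / 72 69 66 83 80

The entries are 62 through 86, which sum to 1850, so each line sums to 1850/5 = 370.
Row 3 needs 370; the known cells sum to 289, so (3,2) = 81.
The remaining cell in column 1 is (4,1) = 370 − 292 = 78.
Main diagonal must total 370; the given cells sum to 290, so (5,5) = 80.
From row 5, 370 − (72 + 66 + 83 + 80) gives (5,2) = 69.
Column 2: 63 + 82 + 81 + 69 + ? = 370, so (4,2) = 75.
The remaining cell in anti-diagonal is (2,4) = 370 − 294 = 76.
Using row 2: 65 + 82 + 79 + 76 + ? → (2,5) = 370 − 302 = 68.
Column 4 must total 370; the given cells sum to 293, so (1,4) = 77.
Column 5 must total 370; the given cells sum to 284, so (4,5) = 86.
Row 1 must total 370; the given cells sum to 285, so (1,3) = 85.
From row 4, 370 − (78 + 75 + 64 + 86) gives (4,3) = 67.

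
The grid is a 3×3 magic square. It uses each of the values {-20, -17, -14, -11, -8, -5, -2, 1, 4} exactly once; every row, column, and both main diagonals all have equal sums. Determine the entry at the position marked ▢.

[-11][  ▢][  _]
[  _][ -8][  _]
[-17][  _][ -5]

-14

The 9 entries sum to -72, so each line sums to -72/3 = -24.
Row 3: -17 + (-5) + ? = -24, so (3,2) = -2.
Column 1 must total -24; the given cells sum to -28, so (2,1) = 4.
Column 2: -8 + (-2) + ? = -24, so (1,2) = -14.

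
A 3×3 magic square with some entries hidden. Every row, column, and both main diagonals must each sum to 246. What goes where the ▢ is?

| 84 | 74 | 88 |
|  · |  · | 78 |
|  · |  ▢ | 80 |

90

Using main diagonal: 84 + 80 + ? → (2,2) = 246 − 164 = 82.
Anti-diagonal: 88 + 82 + ? = 246, so (3,1) = 76.
Row 2: 82 + 78 + ? = 246, so (2,1) = 86.
Row 3 must total 246; the given cells sum to 156, so (3,2) = 90.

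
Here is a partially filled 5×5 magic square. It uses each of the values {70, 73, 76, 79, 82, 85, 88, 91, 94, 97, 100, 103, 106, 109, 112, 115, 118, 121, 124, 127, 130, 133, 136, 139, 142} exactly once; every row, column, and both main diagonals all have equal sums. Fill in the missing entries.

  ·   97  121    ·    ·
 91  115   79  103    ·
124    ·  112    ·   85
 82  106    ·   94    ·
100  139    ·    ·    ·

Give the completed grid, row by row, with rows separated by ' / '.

133 97 121 70 109 / 91 115 79 103 142 / 124 73 112 136 85 / 82 106 130 94 118 / 100 139 88 127 76

The 25 entries sum to 2650, so each line sums to 2650/5 = 530.
Using row 2: 91 + 115 + 79 + 103 + ? → (2,5) = 530 − 388 = 142.
Column 1 must total 530; the given cells sum to 397, so (1,1) = 133.
Using column 2: 97 + 115 + 106 + 139 + ? → (3,2) = 530 − 457 = 73.
Main diagonal must total 530; the given cells sum to 454, so (5,5) = 76.
Anti-diagonal: 103 + 112 + 106 + 100 + ? = 530, so (1,5) = 109.
Row 1 must total 530; the given cells sum to 460, so (1,4) = 70.
Row 3 needs 530; the known cells sum to 394, so (3,4) = 136.
Using column 4: 70 + 103 + 136 + 94 + ? → (5,4) = 530 − 403 = 127.
The remaining cell in column 5 is (4,5) = 530 − 412 = 118.
Row 4 needs 530; the known cells sum to 400, so (4,3) = 130.
From row 5, 530 − (100 + 139 + 127 + 76) gives (5,3) = 88.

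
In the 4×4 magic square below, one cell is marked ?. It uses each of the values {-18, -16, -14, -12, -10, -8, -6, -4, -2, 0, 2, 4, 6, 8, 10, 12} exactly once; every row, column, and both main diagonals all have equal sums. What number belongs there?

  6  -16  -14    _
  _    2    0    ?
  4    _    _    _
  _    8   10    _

The 16 entries sum to -48, so each line sums to -48/4 = -12.
Row 1 needs -12; the known cells sum to -24, so (1,4) = 12.
Column 2 must total -12; the given cells sum to -6, so (3,2) = -6.
The remaining cell in column 3 is (3,3) = -12 − (-4) = -8.
From main diagonal, -12 − (6 + 2 + (-8)) gives (4,4) = -12.
The remaining cell in anti-diagonal is (4,1) = -12 − 6 = -18.
Using row 3: 4 + (-6) + (-8) + ? → (3,4) = -12 − (-10) = -2.
Using column 1: 6 + 4 + (-18) + ? → (2,1) = -12 − (-8) = -4.
Using column 4: 12 + (-2) + (-12) + ? → (2,4) = -12 − (-2) = -10.

-10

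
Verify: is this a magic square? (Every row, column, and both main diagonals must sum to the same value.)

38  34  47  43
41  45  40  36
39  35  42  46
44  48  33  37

Row 1: 38 + 34 + 47 + 43 = 162.
Row 2: 41 + 45 + 40 + 36 = 162.
Row 3: 39 + 35 + 42 + 46 = 162.
Row 4: 44 + 48 + 33 + 37 = 162.
Column 1: 38 + 41 + 39 + 44 = 162.
Column 2: 34 + 45 + 35 + 48 = 162.
Column 3: 47 + 40 + 42 + 33 = 162.
Column 4: 43 + 36 + 46 + 37 = 162.
Main diagonal: 38 + 45 + 42 + 37 = 162.
Anti-diagonal: 43 + 40 + 35 + 44 = 162.
All lines sum to 162.

Yes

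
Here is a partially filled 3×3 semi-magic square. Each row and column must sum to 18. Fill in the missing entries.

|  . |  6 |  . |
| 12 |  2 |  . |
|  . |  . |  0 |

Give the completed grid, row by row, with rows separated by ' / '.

-2 6 14 / 12 2 4 / 8 10 0

Row 2 must total 18; the given cells sum to 14, so (2,3) = 4.
Using column 2: 6 + 2 + ? → (3,2) = 18 − 8 = 10.
Using column 3: 4 + 0 + ? → (1,3) = 18 − 4 = 14.
Row 1: 6 + 14 + ? = 18, so (1,1) = -2.
The remaining cell in row 3 is (3,1) = 18 − 10 = 8.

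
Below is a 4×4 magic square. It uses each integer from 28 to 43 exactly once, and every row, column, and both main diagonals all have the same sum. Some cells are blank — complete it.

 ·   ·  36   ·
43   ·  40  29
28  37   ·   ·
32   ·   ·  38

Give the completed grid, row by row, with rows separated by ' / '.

39 34 36 33 / 43 30 40 29 / 28 37 35 42 / 32 41 31 38

The entries are 28 through 43, which sum to 568, so each line sums to 568/4 = 142.
The remaining cell in row 2 is (2,2) = 142 − 112 = 30.
Column 1: 43 + 28 + 32 + ? = 142, so (1,1) = 39.
From main diagonal, 142 − (39 + 30 + 38) gives (3,3) = 35.
Anti-diagonal needs 142; the known cells sum to 109, so (1,4) = 33.
From row 1, 142 − (39 + 36 + 33) gives (1,2) = 34.
The remaining cell in row 3 is (3,4) = 142 − 100 = 42.
Using column 2: 34 + 30 + 37 + ? → (4,2) = 142 − 101 = 41.
Column 3 must total 142; the given cells sum to 111, so (4,3) = 31.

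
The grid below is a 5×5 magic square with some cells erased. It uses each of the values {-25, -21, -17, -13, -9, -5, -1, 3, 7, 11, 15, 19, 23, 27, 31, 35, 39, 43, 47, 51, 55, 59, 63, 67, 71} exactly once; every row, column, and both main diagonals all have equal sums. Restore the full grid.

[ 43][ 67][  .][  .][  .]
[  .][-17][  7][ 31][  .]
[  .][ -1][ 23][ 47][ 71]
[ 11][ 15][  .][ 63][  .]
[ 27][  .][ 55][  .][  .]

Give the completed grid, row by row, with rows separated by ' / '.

43 67 -9 -5 19 / 59 -17 7 31 35 / -25 -1 23 47 71 / 11 15 39 63 -13 / 27 51 55 -21 3

The 25 entries sum to 575, so each line sums to 575/5 = 115.
Row 3 must total 115; the given cells sum to 140, so (3,1) = -25.
Column 1: 43 + (-25) + 11 + 27 + ? = 115, so (2,1) = 59.
The remaining cell in column 2 is (5,2) = 115 − 64 = 51.
From main diagonal, 115 − (43 + (-17) + 23 + 63) gives (5,5) = 3.
From anti-diagonal, 115 − (31 + 23 + 15 + 27) gives (1,5) = 19.
Using row 2: 59 + (-17) + 7 + 31 + ? → (2,5) = 115 − 80 = 35.
Using row 5: 27 + 51 + 55 + 3 + ? → (5,4) = 115 − 136 = -21.
Using column 4: 31 + 47 + 63 + (-21) + ? → (1,4) = 115 − 120 = -5.
Using column 5: 19 + 35 + 71 + 3 + ? → (4,5) = 115 − 128 = -13.
Row 1 needs 115; the known cells sum to 124, so (1,3) = -9.
Using row 4: 11 + 15 + 63 + (-13) + ? → (4,3) = 115 − 76 = 39.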